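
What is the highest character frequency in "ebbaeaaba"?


Input: ebbaeaaba
Character counts:
  'a': 4
  'b': 3
  'e': 2
Maximum frequency: 4

4


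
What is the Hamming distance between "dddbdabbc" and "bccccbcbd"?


Comparing "dddbdabbc" and "bccccbcbd" position by position:
  Position 0: 'd' vs 'b' => differ
  Position 1: 'd' vs 'c' => differ
  Position 2: 'd' vs 'c' => differ
  Position 3: 'b' vs 'c' => differ
  Position 4: 'd' vs 'c' => differ
  Position 5: 'a' vs 'b' => differ
  Position 6: 'b' vs 'c' => differ
  Position 7: 'b' vs 'b' => same
  Position 8: 'c' vs 'd' => differ
Total differences (Hamming distance): 8

8


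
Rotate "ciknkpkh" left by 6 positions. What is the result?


Input: "ciknkpkh", rotate left by 6
First 6 characters: "ciknkp"
Remaining characters: "kh"
Concatenate remaining + first: "kh" + "ciknkp" = "khciknkp"

khciknkp


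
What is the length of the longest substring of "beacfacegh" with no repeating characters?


Input: "beacfacegh"
Sliding window (track last position of each char):
  Position 0 ('b'): window [0,0] length 1 -- new best
  Position 1 ('e'): window [0,1] length 2 -- new best
  Position 2 ('a'): window [0,2] length 3 -- new best
  Position 3 ('c'): window [0,3] length 4 -- new best
  Position 4 ('f'): window [0,4] length 5 -- new best
  Position 5 ('a'): repeat (last at 2), move window start to 3
  Position 5 ('a'): window [3,5] length 3
  Position 6 ('c'): repeat (last at 3), move window start to 4
  Position 6 ('c'): window [4,6] length 3
  Position 7 ('e'): window [4,7] length 4
  Position 8 ('g'): window [4,8] length 5
  Position 9 ('h'): window [4,9] length 6 -- new best
Longest substring with no repeats: "facegh" with length 6

6


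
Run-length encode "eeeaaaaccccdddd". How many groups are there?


Input: eeeaaaaccccdddd
Scanning for consecutive runs:
  Group 1: 'e' x 3 (positions 0-2)
  Group 2: 'a' x 4 (positions 3-6)
  Group 3: 'c' x 4 (positions 7-10)
  Group 4: 'd' x 4 (positions 11-14)
Total groups: 4

4


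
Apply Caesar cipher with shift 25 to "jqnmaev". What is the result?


Caesar cipher: shift "jqnmaev" by 25
  'j' (pos 9) + 25 = pos 8 = 'i'
  'q' (pos 16) + 25 = pos 15 = 'p'
  'n' (pos 13) + 25 = pos 12 = 'm'
  'm' (pos 12) + 25 = pos 11 = 'l'
  'a' (pos 0) + 25 = pos 25 = 'z'
  'e' (pos 4) + 25 = pos 3 = 'd'
  'v' (pos 21) + 25 = pos 20 = 'u'
Result: ipmlzdu

ipmlzdu


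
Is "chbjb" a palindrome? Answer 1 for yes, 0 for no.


Input: chbjb
Reversed: bjbhc
  Compare pos 0 ('c') with pos 4 ('b'): MISMATCH
  Compare pos 1 ('h') with pos 3 ('j'): MISMATCH
Result: not a palindrome

0


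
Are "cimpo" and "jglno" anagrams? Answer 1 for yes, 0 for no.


Strings: "cimpo", "jglno"
Sorted first:  cimop
Sorted second: gjlno
Differ at position 0: 'c' vs 'g' => not anagrams

0


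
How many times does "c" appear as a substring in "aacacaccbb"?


Searching for "c" in "aacacaccbb"
Scanning each position:
  Position 0: "a" => no
  Position 1: "a" => no
  Position 2: "c" => MATCH
  Position 3: "a" => no
  Position 4: "c" => MATCH
  Position 5: "a" => no
  Position 6: "c" => MATCH
  Position 7: "c" => MATCH
  Position 8: "b" => no
  Position 9: "b" => no
Total occurrences: 4

4


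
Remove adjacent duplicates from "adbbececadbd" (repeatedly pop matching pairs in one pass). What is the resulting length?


Input: adbbececadbd
Stack-based adjacent duplicate removal:
  Read 'a': push. Stack: a
  Read 'd': push. Stack: ad
  Read 'b': push. Stack: adb
  Read 'b': matches stack top 'b' => pop. Stack: ad
  Read 'e': push. Stack: ade
  Read 'c': push. Stack: adec
  Read 'e': push. Stack: adece
  Read 'c': push. Stack: adecec
  Read 'a': push. Stack: adececa
  Read 'd': push. Stack: adececad
  Read 'b': push. Stack: adececadb
  Read 'd': push. Stack: adececadbd
Final stack: "adececadbd" (length 10)

10


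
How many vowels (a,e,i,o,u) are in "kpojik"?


Input: kpojik
Checking each character:
  'k' at position 0: consonant
  'p' at position 1: consonant
  'o' at position 2: vowel (running total: 1)
  'j' at position 3: consonant
  'i' at position 4: vowel (running total: 2)
  'k' at position 5: consonant
Total vowels: 2

2


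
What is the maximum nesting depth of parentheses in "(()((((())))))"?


Input: "(()((((())))))"
Tracking depth:
  Position 0 '(': depth becomes 1
  Position 1 '(': depth becomes 2
  Position 2 ')': depth becomes 1
  Position 3 '(': depth becomes 2
  Position 4 '(': depth becomes 3
  Position 5 '(': depth becomes 4
  Position 6 '(': depth becomes 5
  Position 7 '(': depth becomes 6
  Position 8 ')': depth becomes 5
  Position 9 ')': depth becomes 4
  Position 10 ')': depth becomes 3
  Position 11 ')': depth becomes 2
  Position 12 ')': depth becomes 1
  Position 13 ')': depth becomes 0
Maximum depth reached: 6

6


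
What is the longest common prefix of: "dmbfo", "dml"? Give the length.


Words: dmbfo, dml
  Position 0: all 'd' => match
  Position 1: all 'm' => match
  Position 2: ('b', 'l') => mismatch, stop
LCP = "dm" (length 2)

2


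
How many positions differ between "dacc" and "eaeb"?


Comparing "dacc" and "eaeb" position by position:
  Position 0: 'd' vs 'e' => DIFFER
  Position 1: 'a' vs 'a' => same
  Position 2: 'c' vs 'e' => DIFFER
  Position 3: 'c' vs 'b' => DIFFER
Positions that differ: 3

3


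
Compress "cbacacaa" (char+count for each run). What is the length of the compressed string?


Input: cbacacaa
Runs:
  'c' x 1 => "c1"
  'b' x 1 => "b1"
  'a' x 1 => "a1"
  'c' x 1 => "c1"
  'a' x 1 => "a1"
  'c' x 1 => "c1"
  'a' x 2 => "a2"
Compressed: "c1b1a1c1a1c1a2"
Compressed length: 14

14


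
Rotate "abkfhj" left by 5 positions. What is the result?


Input: "abkfhj", rotate left by 5
First 5 characters: "abkfh"
Remaining characters: "j"
Concatenate remaining + first: "j" + "abkfh" = "jabkfh"

jabkfh


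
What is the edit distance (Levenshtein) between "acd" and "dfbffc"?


Computing edit distance: "acd" -> "dfbffc"
DP table:
           d    f    b    f    f    c
      0    1    2    3    4    5    6
  a   1    1    2    3    4    5    6
  c   2    2    2    3    4    5    5
  d   3    2    3    3    4    5    6
Edit distance = dp[3][6] = 6

6


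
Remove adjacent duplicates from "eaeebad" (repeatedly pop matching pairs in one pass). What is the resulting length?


Input: eaeebad
Stack-based adjacent duplicate removal:
  Read 'e': push. Stack: e
  Read 'a': push. Stack: ea
  Read 'e': push. Stack: eae
  Read 'e': matches stack top 'e' => pop. Stack: ea
  Read 'b': push. Stack: eab
  Read 'a': push. Stack: eaba
  Read 'd': push. Stack: eabad
Final stack: "eabad" (length 5)

5


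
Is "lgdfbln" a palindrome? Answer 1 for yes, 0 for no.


Input: lgdfbln
Reversed: nlbfdgl
  Compare pos 0 ('l') with pos 6 ('n'): MISMATCH
  Compare pos 1 ('g') with pos 5 ('l'): MISMATCH
  Compare pos 2 ('d') with pos 4 ('b'): MISMATCH
Result: not a palindrome

0


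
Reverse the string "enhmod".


Input: enhmod
Reading characters right to left:
  Position 5: 'd'
  Position 4: 'o'
  Position 3: 'm'
  Position 2: 'h'
  Position 1: 'n'
  Position 0: 'e'
Reversed: domhne

domhne


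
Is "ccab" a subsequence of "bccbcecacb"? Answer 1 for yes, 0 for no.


Check if "ccab" is a subsequence of "bccbcecacb"
Greedy scan:
  Position 0 ('b'): no match needed
  Position 1 ('c'): matches sub[0] = 'c'
  Position 2 ('c'): matches sub[1] = 'c'
  Position 3 ('b'): no match needed
  Position 4 ('c'): no match needed
  Position 5 ('e'): no match needed
  Position 6 ('c'): no match needed
  Position 7 ('a'): matches sub[2] = 'a'
  Position 8 ('c'): no match needed
  Position 9 ('b'): matches sub[3] = 'b'
All 4 characters matched => is a subsequence

1


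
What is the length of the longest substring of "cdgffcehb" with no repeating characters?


Input: "cdgffcehb"
Sliding window (track last position of each char):
  Position 0 ('c'): window [0,0] length 1 -- new best
  Position 1 ('d'): window [0,1] length 2 -- new best
  Position 2 ('g'): window [0,2] length 3 -- new best
  Position 3 ('f'): window [0,3] length 4 -- new best
  Position 4 ('f'): repeat (last at 3), move window start to 4
  Position 4 ('f'): window [4,4] length 1
  Position 5 ('c'): window [4,5] length 2
  Position 6 ('e'): window [4,6] length 3
  Position 7 ('h'): window [4,7] length 4
  Position 8 ('b'): window [4,8] length 5 -- new best
Longest substring with no repeats: "fcehb" with length 5

5


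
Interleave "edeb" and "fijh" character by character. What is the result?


Interleaving "edeb" and "fijh":
  Position 0: 'e' from first, 'f' from second => "ef"
  Position 1: 'd' from first, 'i' from second => "di"
  Position 2: 'e' from first, 'j' from second => "ej"
  Position 3: 'b' from first, 'h' from second => "bh"
Result: efdiejbh

efdiejbh


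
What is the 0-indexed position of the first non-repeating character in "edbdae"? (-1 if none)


Input: edbdae
Character frequencies:
  'a': 1
  'b': 1
  'd': 2
  'e': 2
Scanning left to right for freq == 1:
  Position 0 ('e'): freq=2, skip
  Position 1 ('d'): freq=2, skip
  Position 2 ('b'): unique! => answer = 2

2


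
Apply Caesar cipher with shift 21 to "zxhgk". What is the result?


Caesar cipher: shift "zxhgk" by 21
  'z' (pos 25) + 21 = pos 20 = 'u'
  'x' (pos 23) + 21 = pos 18 = 's'
  'h' (pos 7) + 21 = pos 2 = 'c'
  'g' (pos 6) + 21 = pos 1 = 'b'
  'k' (pos 10) + 21 = pos 5 = 'f'
Result: uscbf

uscbf


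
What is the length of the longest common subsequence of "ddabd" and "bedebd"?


LCS of "ddabd" and "bedebd"
DP table:
           b    e    d    e    b    d
      0    0    0    0    0    0    0
  d   0    0    0    1    1    1    1
  d   0    0    0    1    1    1    2
  a   0    0    0    1    1    1    2
  b   0    1    1    1    1    2    2
  d   0    1    1    2    2    2    3
LCS length = dp[5][6] = 3

3


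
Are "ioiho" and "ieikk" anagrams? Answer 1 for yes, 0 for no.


Strings: "ioiho", "ieikk"
Sorted first:  hiioo
Sorted second: eiikk
Differ at position 0: 'h' vs 'e' => not anagrams

0


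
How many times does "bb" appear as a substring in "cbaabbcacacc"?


Searching for "bb" in "cbaabbcacacc"
Scanning each position:
  Position 0: "cb" => no
  Position 1: "ba" => no
  Position 2: "aa" => no
  Position 3: "ab" => no
  Position 4: "bb" => MATCH
  Position 5: "bc" => no
  Position 6: "ca" => no
  Position 7: "ac" => no
  Position 8: "ca" => no
  Position 9: "ac" => no
  Position 10: "cc" => no
Total occurrences: 1

1


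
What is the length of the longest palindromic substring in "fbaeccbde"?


Input: "fbaeccbde"
Checking substrings for palindromes:
  [4:6] "cc" (len 2) => palindrome
Longest palindromic substring: "cc" with length 2

2


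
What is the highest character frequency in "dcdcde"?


Input: dcdcde
Character counts:
  'c': 2
  'd': 3
  'e': 1
Maximum frequency: 3

3


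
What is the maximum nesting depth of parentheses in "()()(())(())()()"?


Input: "()()(())(())()()"
Tracking depth:
  Position 0 '(': depth becomes 1
  Position 1 ')': depth becomes 0
  Position 2 '(': depth becomes 1
  Position 3 ')': depth becomes 0
  Position 4 '(': depth becomes 1
  Position 5 '(': depth becomes 2
  Position 6 ')': depth becomes 1
  Position 7 ')': depth becomes 0
  Position 8 '(': depth becomes 1
  Position 9 '(': depth becomes 2
  Position 10 ')': depth becomes 1
  Position 11 ')': depth becomes 0
  Position 12 '(': depth becomes 1
  Position 13 ')': depth becomes 0
  Position 14 '(': depth becomes 1
  Position 15 ')': depth becomes 0
Maximum depth reached: 2

2


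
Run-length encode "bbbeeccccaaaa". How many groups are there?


Input: bbbeeccccaaaa
Scanning for consecutive runs:
  Group 1: 'b' x 3 (positions 0-2)
  Group 2: 'e' x 2 (positions 3-4)
  Group 3: 'c' x 4 (positions 5-8)
  Group 4: 'a' x 4 (positions 9-12)
Total groups: 4

4


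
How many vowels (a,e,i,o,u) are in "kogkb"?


Input: kogkb
Checking each character:
  'k' at position 0: consonant
  'o' at position 1: vowel (running total: 1)
  'g' at position 2: consonant
  'k' at position 3: consonant
  'b' at position 4: consonant
Total vowels: 1

1


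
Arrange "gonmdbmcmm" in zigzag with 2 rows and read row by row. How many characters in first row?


Zigzag "gonmdbmcmm" into 2 rows:
Placing characters:
  'g' => row 0
  'o' => row 1
  'n' => row 0
  'm' => row 1
  'd' => row 0
  'b' => row 1
  'm' => row 0
  'c' => row 1
  'm' => row 0
  'm' => row 1
Rows:
  Row 0: "gndmm"
  Row 1: "ombcm"
First row length: 5

5


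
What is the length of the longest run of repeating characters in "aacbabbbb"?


Input: "aacbabbbb"
Scanning for longest run:
  Position 1 ('a'): continues run of 'a', length=2
  Position 2 ('c'): new char, reset run to 1
  Position 3 ('b'): new char, reset run to 1
  Position 4 ('a'): new char, reset run to 1
  Position 5 ('b'): new char, reset run to 1
  Position 6 ('b'): continues run of 'b', length=2
  Position 7 ('b'): continues run of 'b', length=3
  Position 8 ('b'): continues run of 'b', length=4
Longest run: 'b' with length 4

4


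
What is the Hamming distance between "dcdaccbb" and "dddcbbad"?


Comparing "dcdaccbb" and "dddcbbad" position by position:
  Position 0: 'd' vs 'd' => same
  Position 1: 'c' vs 'd' => differ
  Position 2: 'd' vs 'd' => same
  Position 3: 'a' vs 'c' => differ
  Position 4: 'c' vs 'b' => differ
  Position 5: 'c' vs 'b' => differ
  Position 6: 'b' vs 'a' => differ
  Position 7: 'b' vs 'd' => differ
Total differences (Hamming distance): 6

6


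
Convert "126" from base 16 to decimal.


Input: "126" in base 16
Positional expansion:
  Digit '1' (value 1) x 16^2 = 256
  Digit '2' (value 2) x 16^1 = 32
  Digit '6' (value 6) x 16^0 = 6
Sum = 294

294


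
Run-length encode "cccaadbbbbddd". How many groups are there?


Input: cccaadbbbbddd
Scanning for consecutive runs:
  Group 1: 'c' x 3 (positions 0-2)
  Group 2: 'a' x 2 (positions 3-4)
  Group 3: 'd' x 1 (positions 5-5)
  Group 4: 'b' x 4 (positions 6-9)
  Group 5: 'd' x 3 (positions 10-12)
Total groups: 5

5


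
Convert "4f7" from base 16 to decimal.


Input: "4f7" in base 16
Positional expansion:
  Digit '4' (value 4) x 16^2 = 1024
  Digit 'f' (value 15) x 16^1 = 240
  Digit '7' (value 7) x 16^0 = 7
Sum = 1271

1271


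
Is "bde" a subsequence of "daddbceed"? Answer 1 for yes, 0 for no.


Check if "bde" is a subsequence of "daddbceed"
Greedy scan:
  Position 0 ('d'): no match needed
  Position 1 ('a'): no match needed
  Position 2 ('d'): no match needed
  Position 3 ('d'): no match needed
  Position 4 ('b'): matches sub[0] = 'b'
  Position 5 ('c'): no match needed
  Position 6 ('e'): no match needed
  Position 7 ('e'): no match needed
  Position 8 ('d'): matches sub[1] = 'd'
Only matched 2/3 characters => not a subsequence

0


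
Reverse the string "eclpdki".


Input: eclpdki
Reading characters right to left:
  Position 6: 'i'
  Position 5: 'k'
  Position 4: 'd'
  Position 3: 'p'
  Position 2: 'l'
  Position 1: 'c'
  Position 0: 'e'
Reversed: ikdplce

ikdplce


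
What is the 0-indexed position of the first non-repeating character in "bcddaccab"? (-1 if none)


Input: bcddaccab
Character frequencies:
  'a': 2
  'b': 2
  'c': 3
  'd': 2
Scanning left to right for freq == 1:
  Position 0 ('b'): freq=2, skip
  Position 1 ('c'): freq=3, skip
  Position 2 ('d'): freq=2, skip
  Position 3 ('d'): freq=2, skip
  Position 4 ('a'): freq=2, skip
  Position 5 ('c'): freq=3, skip
  Position 6 ('c'): freq=3, skip
  Position 7 ('a'): freq=2, skip
  Position 8 ('b'): freq=2, skip
  No unique character found => answer = -1

-1


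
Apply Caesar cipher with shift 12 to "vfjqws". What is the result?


Caesar cipher: shift "vfjqws" by 12
  'v' (pos 21) + 12 = pos 7 = 'h'
  'f' (pos 5) + 12 = pos 17 = 'r'
  'j' (pos 9) + 12 = pos 21 = 'v'
  'q' (pos 16) + 12 = pos 2 = 'c'
  'w' (pos 22) + 12 = pos 8 = 'i'
  's' (pos 18) + 12 = pos 4 = 'e'
Result: hrvcie

hrvcie


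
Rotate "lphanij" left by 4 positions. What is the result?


Input: "lphanij", rotate left by 4
First 4 characters: "lpha"
Remaining characters: "nij"
Concatenate remaining + first: "nij" + "lpha" = "nijlpha"

nijlpha


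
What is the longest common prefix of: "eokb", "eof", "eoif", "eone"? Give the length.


Words: eokb, eof, eoif, eone
  Position 0: all 'e' => match
  Position 1: all 'o' => match
  Position 2: ('k', 'f', 'i', 'n') => mismatch, stop
LCP = "eo" (length 2)

2


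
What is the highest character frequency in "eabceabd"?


Input: eabceabd
Character counts:
  'a': 2
  'b': 2
  'c': 1
  'd': 1
  'e': 2
Maximum frequency: 2

2


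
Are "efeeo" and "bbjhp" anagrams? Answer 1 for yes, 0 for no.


Strings: "efeeo", "bbjhp"
Sorted first:  eeefo
Sorted second: bbhjp
Differ at position 0: 'e' vs 'b' => not anagrams

0


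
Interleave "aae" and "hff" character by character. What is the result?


Interleaving "aae" and "hff":
  Position 0: 'a' from first, 'h' from second => "ah"
  Position 1: 'a' from first, 'f' from second => "af"
  Position 2: 'e' from first, 'f' from second => "ef"
Result: ahafef

ahafef


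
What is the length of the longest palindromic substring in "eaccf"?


Input: "eaccf"
Checking substrings for palindromes:
  [2:4] "cc" (len 2) => palindrome
Longest palindromic substring: "cc" with length 2

2


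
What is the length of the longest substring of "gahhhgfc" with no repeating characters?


Input: "gahhhgfc"
Sliding window (track last position of each char):
  Position 0 ('g'): window [0,0] length 1 -- new best
  Position 1 ('a'): window [0,1] length 2 -- new best
  Position 2 ('h'): window [0,2] length 3 -- new best
  Position 3 ('h'): repeat (last at 2), move window start to 3
  Position 3 ('h'): window [3,3] length 1
  Position 4 ('h'): repeat (last at 3), move window start to 4
  Position 4 ('h'): window [4,4] length 1
  Position 5 ('g'): window [4,5] length 2
  Position 6 ('f'): window [4,6] length 3
  Position 7 ('c'): window [4,7] length 4 -- new best
Longest substring with no repeats: "hgfc" with length 4

4


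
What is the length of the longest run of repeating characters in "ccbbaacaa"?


Input: "ccbbaacaa"
Scanning for longest run:
  Position 1 ('c'): continues run of 'c', length=2
  Position 2 ('b'): new char, reset run to 1
  Position 3 ('b'): continues run of 'b', length=2
  Position 4 ('a'): new char, reset run to 1
  Position 5 ('a'): continues run of 'a', length=2
  Position 6 ('c'): new char, reset run to 1
  Position 7 ('a'): new char, reset run to 1
  Position 8 ('a'): continues run of 'a', length=2
Longest run: 'c' with length 2

2


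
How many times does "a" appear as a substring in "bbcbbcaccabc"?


Searching for "a" in "bbcbbcaccabc"
Scanning each position:
  Position 0: "b" => no
  Position 1: "b" => no
  Position 2: "c" => no
  Position 3: "b" => no
  Position 4: "b" => no
  Position 5: "c" => no
  Position 6: "a" => MATCH
  Position 7: "c" => no
  Position 8: "c" => no
  Position 9: "a" => MATCH
  Position 10: "b" => no
  Position 11: "c" => no
Total occurrences: 2

2


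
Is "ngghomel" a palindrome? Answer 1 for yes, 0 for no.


Input: ngghomel
Reversed: lemohggn
  Compare pos 0 ('n') with pos 7 ('l'): MISMATCH
  Compare pos 1 ('g') with pos 6 ('e'): MISMATCH
  Compare pos 2 ('g') with pos 5 ('m'): MISMATCH
  Compare pos 3 ('h') with pos 4 ('o'): MISMATCH
Result: not a palindrome

0


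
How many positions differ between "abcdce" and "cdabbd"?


Comparing "abcdce" and "cdabbd" position by position:
  Position 0: 'a' vs 'c' => DIFFER
  Position 1: 'b' vs 'd' => DIFFER
  Position 2: 'c' vs 'a' => DIFFER
  Position 3: 'd' vs 'b' => DIFFER
  Position 4: 'c' vs 'b' => DIFFER
  Position 5: 'e' vs 'd' => DIFFER
Positions that differ: 6

6


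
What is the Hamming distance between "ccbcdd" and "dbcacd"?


Comparing "ccbcdd" and "dbcacd" position by position:
  Position 0: 'c' vs 'd' => differ
  Position 1: 'c' vs 'b' => differ
  Position 2: 'b' vs 'c' => differ
  Position 3: 'c' vs 'a' => differ
  Position 4: 'd' vs 'c' => differ
  Position 5: 'd' vs 'd' => same
Total differences (Hamming distance): 5

5


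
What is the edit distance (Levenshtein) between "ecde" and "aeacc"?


Computing edit distance: "ecde" -> "aeacc"
DP table:
           a    e    a    c    c
      0    1    2    3    4    5
  e   1    1    1    2    3    4
  c   2    2    2    2    2    3
  d   3    3    3    3    3    3
  e   4    4    3    4    4    4
Edit distance = dp[4][5] = 4

4


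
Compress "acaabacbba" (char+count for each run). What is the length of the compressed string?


Input: acaabacbba
Runs:
  'a' x 1 => "a1"
  'c' x 1 => "c1"
  'a' x 2 => "a2"
  'b' x 1 => "b1"
  'a' x 1 => "a1"
  'c' x 1 => "c1"
  'b' x 2 => "b2"
  'a' x 1 => "a1"
Compressed: "a1c1a2b1a1c1b2a1"
Compressed length: 16

16


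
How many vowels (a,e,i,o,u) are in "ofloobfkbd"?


Input: ofloobfkbd
Checking each character:
  'o' at position 0: vowel (running total: 1)
  'f' at position 1: consonant
  'l' at position 2: consonant
  'o' at position 3: vowel (running total: 2)
  'o' at position 4: vowel (running total: 3)
  'b' at position 5: consonant
  'f' at position 6: consonant
  'k' at position 7: consonant
  'b' at position 8: consonant
  'd' at position 9: consonant
Total vowels: 3

3


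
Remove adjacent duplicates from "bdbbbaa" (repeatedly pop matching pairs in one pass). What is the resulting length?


Input: bdbbbaa
Stack-based adjacent duplicate removal:
  Read 'b': push. Stack: b
  Read 'd': push. Stack: bd
  Read 'b': push. Stack: bdb
  Read 'b': matches stack top 'b' => pop. Stack: bd
  Read 'b': push. Stack: bdb
  Read 'a': push. Stack: bdba
  Read 'a': matches stack top 'a' => pop. Stack: bdb
Final stack: "bdb" (length 3)

3


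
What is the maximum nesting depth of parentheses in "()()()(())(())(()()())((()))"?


Input: "()()()(())(())(()()())((()))"
Tracking depth:
  Position 0 '(': depth becomes 1
  Position 1 ')': depth becomes 0
  Position 2 '(': depth becomes 1
  Position 3 ')': depth becomes 0
  Position 4 '(': depth becomes 1
  Position 5 ')': depth becomes 0
  Position 6 '(': depth becomes 1
  Position 7 '(': depth becomes 2
  Position 8 ')': depth becomes 1
  Position 9 ')': depth becomes 0
  Position 10 '(': depth becomes 1
  Position 11 '(': depth becomes 2
  Position 12 ')': depth becomes 1
  Position 13 ')': depth becomes 0
  Position 14 '(': depth becomes 1
  Position 15 '(': depth becomes 2
  Position 16 ')': depth becomes 1
  Position 17 '(': depth becomes 2
  Position 18 ')': depth becomes 1
  Position 19 '(': depth becomes 2
  Position 20 ')': depth becomes 1
  Position 21 ')': depth becomes 0
  Position 22 '(': depth becomes 1
  Position 23 '(': depth becomes 2
  Position 24 '(': depth becomes 3
  Position 25 ')': depth becomes 2
  Position 26 ')': depth becomes 1
  Position 27 ')': depth becomes 0
Maximum depth reached: 3

3


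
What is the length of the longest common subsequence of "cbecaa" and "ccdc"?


LCS of "cbecaa" and "ccdc"
DP table:
           c    c    d    c
      0    0    0    0    0
  c   0    1    1    1    1
  b   0    1    1    1    1
  e   0    1    1    1    1
  c   0    1    2    2    2
  a   0    1    2    2    2
  a   0    1    2    2    2
LCS length = dp[6][4] = 2

2


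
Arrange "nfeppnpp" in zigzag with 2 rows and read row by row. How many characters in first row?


Zigzag "nfeppnpp" into 2 rows:
Placing characters:
  'n' => row 0
  'f' => row 1
  'e' => row 0
  'p' => row 1
  'p' => row 0
  'n' => row 1
  'p' => row 0
  'p' => row 1
Rows:
  Row 0: "nepp"
  Row 1: "fpnp"
First row length: 4

4


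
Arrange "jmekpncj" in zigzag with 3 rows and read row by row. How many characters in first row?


Zigzag "jmekpncj" into 3 rows:
Placing characters:
  'j' => row 0
  'm' => row 1
  'e' => row 2
  'k' => row 1
  'p' => row 0
  'n' => row 1
  'c' => row 2
  'j' => row 1
Rows:
  Row 0: "jp"
  Row 1: "mknj"
  Row 2: "ec"
First row length: 2

2


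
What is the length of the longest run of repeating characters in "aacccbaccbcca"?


Input: "aacccbaccbcca"
Scanning for longest run:
  Position 1 ('a'): continues run of 'a', length=2
  Position 2 ('c'): new char, reset run to 1
  Position 3 ('c'): continues run of 'c', length=2
  Position 4 ('c'): continues run of 'c', length=3
  Position 5 ('b'): new char, reset run to 1
  Position 6 ('a'): new char, reset run to 1
  Position 7 ('c'): new char, reset run to 1
  Position 8 ('c'): continues run of 'c', length=2
  Position 9 ('b'): new char, reset run to 1
  Position 10 ('c'): new char, reset run to 1
  Position 11 ('c'): continues run of 'c', length=2
  Position 12 ('a'): new char, reset run to 1
Longest run: 'c' with length 3

3


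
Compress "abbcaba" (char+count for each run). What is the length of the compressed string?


Input: abbcaba
Runs:
  'a' x 1 => "a1"
  'b' x 2 => "b2"
  'c' x 1 => "c1"
  'a' x 1 => "a1"
  'b' x 1 => "b1"
  'a' x 1 => "a1"
Compressed: "a1b2c1a1b1a1"
Compressed length: 12

12


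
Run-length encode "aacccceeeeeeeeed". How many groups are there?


Input: aacccceeeeeeeeed
Scanning for consecutive runs:
  Group 1: 'a' x 2 (positions 0-1)
  Group 2: 'c' x 4 (positions 2-5)
  Group 3: 'e' x 9 (positions 6-14)
  Group 4: 'd' x 1 (positions 15-15)
Total groups: 4

4


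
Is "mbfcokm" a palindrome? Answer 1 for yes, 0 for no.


Input: mbfcokm
Reversed: mkocfbm
  Compare pos 0 ('m') with pos 6 ('m'): match
  Compare pos 1 ('b') with pos 5 ('k'): MISMATCH
  Compare pos 2 ('f') with pos 4 ('o'): MISMATCH
Result: not a palindrome

0


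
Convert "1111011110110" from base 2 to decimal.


Input: "1111011110110" in base 2
Positional expansion:
  Digit '1' (value 1) x 2^12 = 4096
  Digit '1' (value 1) x 2^11 = 2048
  Digit '1' (value 1) x 2^10 = 1024
  Digit '1' (value 1) x 2^9 = 512
  Digit '0' (value 0) x 2^8 = 0
  Digit '1' (value 1) x 2^7 = 128
  Digit '1' (value 1) x 2^6 = 64
  Digit '1' (value 1) x 2^5 = 32
  Digit '1' (value 1) x 2^4 = 16
  Digit '0' (value 0) x 2^3 = 0
  Digit '1' (value 1) x 2^2 = 4
  Digit '1' (value 1) x 2^1 = 2
  Digit '0' (value 0) x 2^0 = 0
Sum = 7926

7926


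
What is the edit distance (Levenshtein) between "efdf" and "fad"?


Computing edit distance: "efdf" -> "fad"
DP table:
           f    a    d
      0    1    2    3
  e   1    1    2    3
  f   2    1    2    3
  d   3    2    2    2
  f   4    3    3    3
Edit distance = dp[4][3] = 3

3


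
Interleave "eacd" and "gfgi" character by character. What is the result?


Interleaving "eacd" and "gfgi":
  Position 0: 'e' from first, 'g' from second => "eg"
  Position 1: 'a' from first, 'f' from second => "af"
  Position 2: 'c' from first, 'g' from second => "cg"
  Position 3: 'd' from first, 'i' from second => "di"
Result: egafcgdi

egafcgdi


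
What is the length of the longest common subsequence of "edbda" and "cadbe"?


LCS of "edbda" and "cadbe"
DP table:
           c    a    d    b    e
      0    0    0    0    0    0
  e   0    0    0    0    0    1
  d   0    0    0    1    1    1
  b   0    0    0    1    2    2
  d   0    0    0    1    2    2
  a   0    0    1    1    2    2
LCS length = dp[5][5] = 2

2


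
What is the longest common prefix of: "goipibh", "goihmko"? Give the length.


Words: goipibh, goihmko
  Position 0: all 'g' => match
  Position 1: all 'o' => match
  Position 2: all 'i' => match
  Position 3: ('p', 'h') => mismatch, stop
LCP = "goi" (length 3)

3


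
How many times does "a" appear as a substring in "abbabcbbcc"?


Searching for "a" in "abbabcbbcc"
Scanning each position:
  Position 0: "a" => MATCH
  Position 1: "b" => no
  Position 2: "b" => no
  Position 3: "a" => MATCH
  Position 4: "b" => no
  Position 5: "c" => no
  Position 6: "b" => no
  Position 7: "b" => no
  Position 8: "c" => no
  Position 9: "c" => no
Total occurrences: 2

2


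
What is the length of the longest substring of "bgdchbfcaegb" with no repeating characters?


Input: "bgdchbfcaegb"
Sliding window (track last position of each char):
  Position 0 ('b'): window [0,0] length 1 -- new best
  Position 1 ('g'): window [0,1] length 2 -- new best
  Position 2 ('d'): window [0,2] length 3 -- new best
  Position 3 ('c'): window [0,3] length 4 -- new best
  Position 4 ('h'): window [0,4] length 5 -- new best
  Position 5 ('b'): repeat (last at 0), move window start to 1
  Position 5 ('b'): window [1,5] length 5
  Position 6 ('f'): window [1,6] length 6 -- new best
  Position 7 ('c'): repeat (last at 3), move window start to 4
  Position 7 ('c'): window [4,7] length 4
  Position 8 ('a'): window [4,8] length 5
  Position 9 ('e'): window [4,9] length 6
  Position 10 ('g'): window [4,10] length 7 -- new best
  Position 11 ('b'): repeat (last at 5), move window start to 6
  Position 11 ('b'): window [6,11] length 6
Longest substring with no repeats: "hbfcaeg" with length 7

7


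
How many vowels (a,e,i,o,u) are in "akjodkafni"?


Input: akjodkafni
Checking each character:
  'a' at position 0: vowel (running total: 1)
  'k' at position 1: consonant
  'j' at position 2: consonant
  'o' at position 3: vowel (running total: 2)
  'd' at position 4: consonant
  'k' at position 5: consonant
  'a' at position 6: vowel (running total: 3)
  'f' at position 7: consonant
  'n' at position 8: consonant
  'i' at position 9: vowel (running total: 4)
Total vowels: 4

4


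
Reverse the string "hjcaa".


Input: hjcaa
Reading characters right to left:
  Position 4: 'a'
  Position 3: 'a'
  Position 2: 'c'
  Position 1: 'j'
  Position 0: 'h'
Reversed: aacjh

aacjh


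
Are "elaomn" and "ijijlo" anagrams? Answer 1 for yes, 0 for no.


Strings: "elaomn", "ijijlo"
Sorted first:  aelmno
Sorted second: iijjlo
Differ at position 0: 'a' vs 'i' => not anagrams

0


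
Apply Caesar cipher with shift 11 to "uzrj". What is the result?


Caesar cipher: shift "uzrj" by 11
  'u' (pos 20) + 11 = pos 5 = 'f'
  'z' (pos 25) + 11 = pos 10 = 'k'
  'r' (pos 17) + 11 = pos 2 = 'c'
  'j' (pos 9) + 11 = pos 20 = 'u'
Result: fkcu

fkcu


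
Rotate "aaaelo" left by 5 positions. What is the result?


Input: "aaaelo", rotate left by 5
First 5 characters: "aaael"
Remaining characters: "o"
Concatenate remaining + first: "o" + "aaael" = "oaaael"

oaaael


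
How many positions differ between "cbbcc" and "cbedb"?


Comparing "cbbcc" and "cbedb" position by position:
  Position 0: 'c' vs 'c' => same
  Position 1: 'b' vs 'b' => same
  Position 2: 'b' vs 'e' => DIFFER
  Position 3: 'c' vs 'd' => DIFFER
  Position 4: 'c' vs 'b' => DIFFER
Positions that differ: 3

3


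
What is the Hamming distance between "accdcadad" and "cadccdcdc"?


Comparing "accdcadad" and "cadccdcdc" position by position:
  Position 0: 'a' vs 'c' => differ
  Position 1: 'c' vs 'a' => differ
  Position 2: 'c' vs 'd' => differ
  Position 3: 'd' vs 'c' => differ
  Position 4: 'c' vs 'c' => same
  Position 5: 'a' vs 'd' => differ
  Position 6: 'd' vs 'c' => differ
  Position 7: 'a' vs 'd' => differ
  Position 8: 'd' vs 'c' => differ
Total differences (Hamming distance): 8

8


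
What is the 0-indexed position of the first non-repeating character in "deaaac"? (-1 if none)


Input: deaaac
Character frequencies:
  'a': 3
  'c': 1
  'd': 1
  'e': 1
Scanning left to right for freq == 1:
  Position 0 ('d'): unique! => answer = 0

0


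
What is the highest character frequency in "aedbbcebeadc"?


Input: aedbbcebeadc
Character counts:
  'a': 2
  'b': 3
  'c': 2
  'd': 2
  'e': 3
Maximum frequency: 3

3


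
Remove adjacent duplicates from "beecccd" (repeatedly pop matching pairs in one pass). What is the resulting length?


Input: beecccd
Stack-based adjacent duplicate removal:
  Read 'b': push. Stack: b
  Read 'e': push. Stack: be
  Read 'e': matches stack top 'e' => pop. Stack: b
  Read 'c': push. Stack: bc
  Read 'c': matches stack top 'c' => pop. Stack: b
  Read 'c': push. Stack: bc
  Read 'd': push. Stack: bcd
Final stack: "bcd" (length 3)

3


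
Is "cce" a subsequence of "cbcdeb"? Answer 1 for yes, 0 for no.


Check if "cce" is a subsequence of "cbcdeb"
Greedy scan:
  Position 0 ('c'): matches sub[0] = 'c'
  Position 1 ('b'): no match needed
  Position 2 ('c'): matches sub[1] = 'c'
  Position 3 ('d'): no match needed
  Position 4 ('e'): matches sub[2] = 'e'
  Position 5 ('b'): no match needed
All 3 characters matched => is a subsequence

1


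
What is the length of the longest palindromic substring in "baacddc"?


Input: "baacddc"
Checking substrings for palindromes:
  [3:7] "cddc" (len 4) => palindrome
  [1:3] "aa" (len 2) => palindrome
  [4:6] "dd" (len 2) => palindrome
Longest palindromic substring: "cddc" with length 4

4


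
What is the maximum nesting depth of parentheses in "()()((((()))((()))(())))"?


Input: "()()((((()))((()))(())))"
Tracking depth:
  Position 0 '(': depth becomes 1
  Position 1 ')': depth becomes 0
  Position 2 '(': depth becomes 1
  Position 3 ')': depth becomes 0
  Position 4 '(': depth becomes 1
  Position 5 '(': depth becomes 2
  Position 6 '(': depth becomes 3
  Position 7 '(': depth becomes 4
  Position 8 '(': depth becomes 5
  Position 9 ')': depth becomes 4
  Position 10 ')': depth becomes 3
  Position 11 ')': depth becomes 2
  Position 12 '(': depth becomes 3
  Position 13 '(': depth becomes 4
  Position 14 '(': depth becomes 5
  Position 15 ')': depth becomes 4
  Position 16 ')': depth becomes 3
  Position 17 ')': depth becomes 2
  Position 18 '(': depth becomes 3
  Position 19 '(': depth becomes 4
  Position 20 ')': depth becomes 3
  Position 21 ')': depth becomes 2
  Position 22 ')': depth becomes 1
  Position 23 ')': depth becomes 0
Maximum depth reached: 5

5


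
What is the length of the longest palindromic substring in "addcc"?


Input: "addcc"
Checking substrings for palindromes:
  [1:3] "dd" (len 2) => palindrome
  [3:5] "cc" (len 2) => palindrome
Longest palindromic substring: "dd" with length 2

2


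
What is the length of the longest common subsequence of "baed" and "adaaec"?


LCS of "baed" and "adaaec"
DP table:
           a    d    a    a    e    c
      0    0    0    0    0    0    0
  b   0    0    0    0    0    0    0
  a   0    1    1    1    1    1    1
  e   0    1    1    1    1    2    2
  d   0    1    2    2    2    2    2
LCS length = dp[4][6] = 2

2


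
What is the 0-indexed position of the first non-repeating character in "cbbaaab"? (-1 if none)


Input: cbbaaab
Character frequencies:
  'a': 3
  'b': 3
  'c': 1
Scanning left to right for freq == 1:
  Position 0 ('c'): unique! => answer = 0

0


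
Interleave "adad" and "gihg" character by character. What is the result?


Interleaving "adad" and "gihg":
  Position 0: 'a' from first, 'g' from second => "ag"
  Position 1: 'd' from first, 'i' from second => "di"
  Position 2: 'a' from first, 'h' from second => "ah"
  Position 3: 'd' from first, 'g' from second => "dg"
Result: agdiahdg

agdiahdg


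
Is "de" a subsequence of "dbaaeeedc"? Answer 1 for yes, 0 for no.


Check if "de" is a subsequence of "dbaaeeedc"
Greedy scan:
  Position 0 ('d'): matches sub[0] = 'd'
  Position 1 ('b'): no match needed
  Position 2 ('a'): no match needed
  Position 3 ('a'): no match needed
  Position 4 ('e'): matches sub[1] = 'e'
  Position 5 ('e'): no match needed
  Position 6 ('e'): no match needed
  Position 7 ('d'): no match needed
  Position 8 ('c'): no match needed
All 2 characters matched => is a subsequence

1


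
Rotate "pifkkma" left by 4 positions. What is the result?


Input: "pifkkma", rotate left by 4
First 4 characters: "pifk"
Remaining characters: "kma"
Concatenate remaining + first: "kma" + "pifk" = "kmapifk"

kmapifk


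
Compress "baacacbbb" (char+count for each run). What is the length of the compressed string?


Input: baacacbbb
Runs:
  'b' x 1 => "b1"
  'a' x 2 => "a2"
  'c' x 1 => "c1"
  'a' x 1 => "a1"
  'c' x 1 => "c1"
  'b' x 3 => "b3"
Compressed: "b1a2c1a1c1b3"
Compressed length: 12

12


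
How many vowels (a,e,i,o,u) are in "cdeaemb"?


Input: cdeaemb
Checking each character:
  'c' at position 0: consonant
  'd' at position 1: consonant
  'e' at position 2: vowel (running total: 1)
  'a' at position 3: vowel (running total: 2)
  'e' at position 4: vowel (running total: 3)
  'm' at position 5: consonant
  'b' at position 6: consonant
Total vowels: 3

3


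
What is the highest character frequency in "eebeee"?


Input: eebeee
Character counts:
  'b': 1
  'e': 5
Maximum frequency: 5

5


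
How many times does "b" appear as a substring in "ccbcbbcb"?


Searching for "b" in "ccbcbbcb"
Scanning each position:
  Position 0: "c" => no
  Position 1: "c" => no
  Position 2: "b" => MATCH
  Position 3: "c" => no
  Position 4: "b" => MATCH
  Position 5: "b" => MATCH
  Position 6: "c" => no
  Position 7: "b" => MATCH
Total occurrences: 4

4


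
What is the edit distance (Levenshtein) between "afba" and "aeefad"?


Computing edit distance: "afba" -> "aeefad"
DP table:
           a    e    e    f    a    d
      0    1    2    3    4    5    6
  a   1    0    1    2    3    4    5
  f   2    1    1    2    2    3    4
  b   3    2    2    2    3    3    4
  a   4    3    3    3    3    3    4
Edit distance = dp[4][6] = 4

4


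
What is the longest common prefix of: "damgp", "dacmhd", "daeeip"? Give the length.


Words: damgp, dacmhd, daeeip
  Position 0: all 'd' => match
  Position 1: all 'a' => match
  Position 2: ('m', 'c', 'e') => mismatch, stop
LCP = "da" (length 2)

2


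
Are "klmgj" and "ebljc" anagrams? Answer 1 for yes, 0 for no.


Strings: "klmgj", "ebljc"
Sorted first:  gjklm
Sorted second: bcejl
Differ at position 0: 'g' vs 'b' => not anagrams

0


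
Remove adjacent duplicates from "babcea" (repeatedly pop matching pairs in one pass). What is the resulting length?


Input: babcea
Stack-based adjacent duplicate removal:
  Read 'b': push. Stack: b
  Read 'a': push. Stack: ba
  Read 'b': push. Stack: bab
  Read 'c': push. Stack: babc
  Read 'e': push. Stack: babce
  Read 'a': push. Stack: babcea
Final stack: "babcea" (length 6)

6


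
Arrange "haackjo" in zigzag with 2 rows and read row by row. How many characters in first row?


Zigzag "haackjo" into 2 rows:
Placing characters:
  'h' => row 0
  'a' => row 1
  'a' => row 0
  'c' => row 1
  'k' => row 0
  'j' => row 1
  'o' => row 0
Rows:
  Row 0: "hako"
  Row 1: "acj"
First row length: 4

4


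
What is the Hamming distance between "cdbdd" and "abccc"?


Comparing "cdbdd" and "abccc" position by position:
  Position 0: 'c' vs 'a' => differ
  Position 1: 'd' vs 'b' => differ
  Position 2: 'b' vs 'c' => differ
  Position 3: 'd' vs 'c' => differ
  Position 4: 'd' vs 'c' => differ
Total differences (Hamming distance): 5

5


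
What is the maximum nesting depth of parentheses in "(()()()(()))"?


Input: "(()()()(()))"
Tracking depth:
  Position 0 '(': depth becomes 1
  Position 1 '(': depth becomes 2
  Position 2 ')': depth becomes 1
  Position 3 '(': depth becomes 2
  Position 4 ')': depth becomes 1
  Position 5 '(': depth becomes 2
  Position 6 ')': depth becomes 1
  Position 7 '(': depth becomes 2
  Position 8 '(': depth becomes 3
  Position 9 ')': depth becomes 2
  Position 10 ')': depth becomes 1
  Position 11 ')': depth becomes 0
Maximum depth reached: 3

3


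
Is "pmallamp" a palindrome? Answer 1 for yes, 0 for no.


Input: pmallamp
Reversed: pmallamp
  Compare pos 0 ('p') with pos 7 ('p'): match
  Compare pos 1 ('m') with pos 6 ('m'): match
  Compare pos 2 ('a') with pos 5 ('a'): match
  Compare pos 3 ('l') with pos 4 ('l'): match
Result: palindrome

1


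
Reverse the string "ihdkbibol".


Input: ihdkbibol
Reading characters right to left:
  Position 8: 'l'
  Position 7: 'o'
  Position 6: 'b'
  Position 5: 'i'
  Position 4: 'b'
  Position 3: 'k'
  Position 2: 'd'
  Position 1: 'h'
  Position 0: 'i'
Reversed: lobibkdhi

lobibkdhi


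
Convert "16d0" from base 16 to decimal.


Input: "16d0" in base 16
Positional expansion:
  Digit '1' (value 1) x 16^3 = 4096
  Digit '6' (value 6) x 16^2 = 1536
  Digit 'd' (value 13) x 16^1 = 208
  Digit '0' (value 0) x 16^0 = 0
Sum = 5840

5840
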